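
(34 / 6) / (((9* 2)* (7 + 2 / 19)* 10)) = 323 / 72900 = 0.00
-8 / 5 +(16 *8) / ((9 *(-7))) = -1144 / 315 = -3.63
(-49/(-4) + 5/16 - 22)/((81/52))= -1963/324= -6.06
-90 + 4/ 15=-89.73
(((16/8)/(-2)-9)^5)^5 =-10000000000000000000000000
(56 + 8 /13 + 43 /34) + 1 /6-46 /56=1062331 /18564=57.23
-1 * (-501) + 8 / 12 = 1505 / 3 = 501.67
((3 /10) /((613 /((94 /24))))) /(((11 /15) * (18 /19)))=893 /323664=0.00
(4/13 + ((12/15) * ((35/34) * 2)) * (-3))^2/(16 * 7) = 65536/341887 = 0.19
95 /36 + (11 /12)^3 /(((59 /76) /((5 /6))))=530005 /152928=3.47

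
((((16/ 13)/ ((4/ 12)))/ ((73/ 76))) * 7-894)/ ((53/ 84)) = -1374.26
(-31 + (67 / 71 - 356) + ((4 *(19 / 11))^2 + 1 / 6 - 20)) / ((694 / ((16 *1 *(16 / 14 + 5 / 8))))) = -14.60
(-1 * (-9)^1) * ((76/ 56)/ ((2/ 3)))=18.32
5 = 5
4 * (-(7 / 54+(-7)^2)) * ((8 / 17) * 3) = -42448 / 153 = -277.44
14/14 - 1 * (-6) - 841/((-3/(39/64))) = 11381/64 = 177.83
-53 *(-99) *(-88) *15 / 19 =-364528.42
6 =6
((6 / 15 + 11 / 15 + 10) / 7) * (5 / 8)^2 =835 / 1344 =0.62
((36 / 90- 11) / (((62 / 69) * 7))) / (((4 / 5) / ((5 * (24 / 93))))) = -18285 / 6727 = -2.72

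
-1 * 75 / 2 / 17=-75 / 34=-2.21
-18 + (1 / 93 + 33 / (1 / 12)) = 35155 / 93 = 378.01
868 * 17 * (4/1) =59024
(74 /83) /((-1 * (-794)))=37 /32951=0.00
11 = 11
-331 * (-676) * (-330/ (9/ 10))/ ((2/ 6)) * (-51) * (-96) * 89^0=-1205060313600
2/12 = 0.17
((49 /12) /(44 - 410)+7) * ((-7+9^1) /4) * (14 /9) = 214865 /39528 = 5.44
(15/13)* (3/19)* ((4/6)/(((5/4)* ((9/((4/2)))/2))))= 32/741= 0.04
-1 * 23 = -23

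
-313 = -313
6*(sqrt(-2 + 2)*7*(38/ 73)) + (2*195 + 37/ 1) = 427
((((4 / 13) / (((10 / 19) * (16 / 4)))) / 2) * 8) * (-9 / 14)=-171 / 455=-0.38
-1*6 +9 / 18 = -11 / 2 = -5.50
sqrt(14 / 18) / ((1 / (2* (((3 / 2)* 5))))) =5* sqrt(7) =13.23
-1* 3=-3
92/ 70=46/ 35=1.31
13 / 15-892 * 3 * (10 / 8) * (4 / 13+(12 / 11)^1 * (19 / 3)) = -51778741 / 2145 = -24139.27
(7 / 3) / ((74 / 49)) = 343 / 222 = 1.55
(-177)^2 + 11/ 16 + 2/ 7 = 3508957/ 112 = 31329.97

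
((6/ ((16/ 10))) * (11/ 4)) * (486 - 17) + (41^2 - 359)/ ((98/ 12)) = 3918777/ 784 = 4998.44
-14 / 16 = -7 / 8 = -0.88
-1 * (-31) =31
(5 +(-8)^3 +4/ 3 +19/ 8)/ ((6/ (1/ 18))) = -12079/ 2592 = -4.66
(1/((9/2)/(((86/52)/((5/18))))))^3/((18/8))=2544224/2471625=1.03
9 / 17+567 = 9648 / 17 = 567.53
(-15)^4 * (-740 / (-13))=2881730.77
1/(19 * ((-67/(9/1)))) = -9/1273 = -0.01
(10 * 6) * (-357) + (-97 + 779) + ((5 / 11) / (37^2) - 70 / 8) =-1249701213 / 60236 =-20746.75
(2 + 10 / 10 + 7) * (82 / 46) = 17.83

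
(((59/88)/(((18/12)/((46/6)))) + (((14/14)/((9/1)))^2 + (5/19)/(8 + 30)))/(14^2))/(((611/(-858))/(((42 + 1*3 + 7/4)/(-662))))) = 829099469/475524471744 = 0.00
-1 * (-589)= 589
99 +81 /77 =7704 /77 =100.05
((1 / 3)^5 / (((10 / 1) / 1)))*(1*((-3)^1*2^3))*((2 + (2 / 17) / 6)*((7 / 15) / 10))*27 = -1442 / 57375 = -0.03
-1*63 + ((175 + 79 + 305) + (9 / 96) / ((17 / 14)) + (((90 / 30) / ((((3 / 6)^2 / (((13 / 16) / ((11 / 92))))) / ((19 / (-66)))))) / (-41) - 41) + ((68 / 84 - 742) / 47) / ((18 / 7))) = 449.52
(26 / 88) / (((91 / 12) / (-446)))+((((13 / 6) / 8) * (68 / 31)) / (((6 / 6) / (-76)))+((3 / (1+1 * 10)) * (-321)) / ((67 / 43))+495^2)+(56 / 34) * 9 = 1997669402173 / 8156379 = 244921.11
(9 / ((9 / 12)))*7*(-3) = -252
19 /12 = 1.58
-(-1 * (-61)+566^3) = -181321557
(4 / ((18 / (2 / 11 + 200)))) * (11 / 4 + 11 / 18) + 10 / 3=4127 / 27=152.85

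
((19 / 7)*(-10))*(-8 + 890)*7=-167580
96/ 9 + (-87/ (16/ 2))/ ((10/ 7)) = 3.05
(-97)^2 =9409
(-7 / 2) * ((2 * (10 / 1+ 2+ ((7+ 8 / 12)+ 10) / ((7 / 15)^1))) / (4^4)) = -349 / 256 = -1.36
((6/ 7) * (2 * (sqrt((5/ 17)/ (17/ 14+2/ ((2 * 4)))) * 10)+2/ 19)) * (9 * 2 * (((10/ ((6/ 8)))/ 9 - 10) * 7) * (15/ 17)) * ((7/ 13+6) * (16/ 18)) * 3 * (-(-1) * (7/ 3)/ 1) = -51520000 * sqrt(24395)/ 27183 - 2576000/ 741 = -299501.72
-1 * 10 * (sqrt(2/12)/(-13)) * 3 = 5 * sqrt(6)/13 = 0.94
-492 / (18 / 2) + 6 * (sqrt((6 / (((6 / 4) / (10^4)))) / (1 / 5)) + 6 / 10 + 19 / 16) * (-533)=-639600 * sqrt(5) - 692531 / 120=-1435960.17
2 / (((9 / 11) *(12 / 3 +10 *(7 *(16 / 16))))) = 11 / 333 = 0.03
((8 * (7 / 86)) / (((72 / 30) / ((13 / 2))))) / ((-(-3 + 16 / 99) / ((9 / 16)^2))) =1216215 / 6186496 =0.20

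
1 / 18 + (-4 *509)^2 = 74615329 / 18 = 4145296.06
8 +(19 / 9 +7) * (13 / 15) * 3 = 1426 / 45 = 31.69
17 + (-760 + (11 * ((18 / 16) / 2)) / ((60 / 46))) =-118121 / 160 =-738.26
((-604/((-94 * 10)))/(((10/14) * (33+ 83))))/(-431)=-1057/58745300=-0.00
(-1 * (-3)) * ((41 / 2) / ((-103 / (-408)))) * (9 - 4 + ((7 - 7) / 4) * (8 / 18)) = 125460 / 103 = 1218.06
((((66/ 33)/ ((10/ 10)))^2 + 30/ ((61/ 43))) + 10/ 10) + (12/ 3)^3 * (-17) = -64773/ 61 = -1061.85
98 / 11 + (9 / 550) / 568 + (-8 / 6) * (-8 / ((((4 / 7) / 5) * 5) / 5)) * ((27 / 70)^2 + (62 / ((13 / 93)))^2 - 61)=1850075883335791 / 100791600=18355457.04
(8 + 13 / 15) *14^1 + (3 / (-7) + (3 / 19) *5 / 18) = 493757 / 3990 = 123.75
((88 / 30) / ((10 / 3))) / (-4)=-11 / 50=-0.22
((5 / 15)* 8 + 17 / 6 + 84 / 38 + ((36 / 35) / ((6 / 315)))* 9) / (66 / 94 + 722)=881767 / 1290746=0.68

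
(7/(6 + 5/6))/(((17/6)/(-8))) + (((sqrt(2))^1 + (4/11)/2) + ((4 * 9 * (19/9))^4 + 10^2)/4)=sqrt(2) + 63947121741/7667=8340567.70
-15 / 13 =-1.15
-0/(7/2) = 0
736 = 736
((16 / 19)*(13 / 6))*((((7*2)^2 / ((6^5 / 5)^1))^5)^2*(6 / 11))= 10129877557314023564453125 / 10069059550174217741156588583911424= 0.00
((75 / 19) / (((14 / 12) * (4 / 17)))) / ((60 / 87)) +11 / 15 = 344479 / 15960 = 21.58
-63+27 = -36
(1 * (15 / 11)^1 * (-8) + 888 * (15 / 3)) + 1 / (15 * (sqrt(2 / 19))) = sqrt(38) / 30 + 48720 / 11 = 4429.30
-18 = -18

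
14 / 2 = 7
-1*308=-308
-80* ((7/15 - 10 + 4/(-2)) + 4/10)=2672/3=890.67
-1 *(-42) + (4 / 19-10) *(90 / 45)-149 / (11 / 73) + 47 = -192154 / 209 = -919.40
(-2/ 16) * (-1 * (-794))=-397/ 4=-99.25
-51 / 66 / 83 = -17 / 1826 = -0.01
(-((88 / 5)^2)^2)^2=3596345248055296 / 390625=9206643835.02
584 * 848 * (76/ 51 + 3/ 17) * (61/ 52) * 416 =1208366080/ 3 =402788693.33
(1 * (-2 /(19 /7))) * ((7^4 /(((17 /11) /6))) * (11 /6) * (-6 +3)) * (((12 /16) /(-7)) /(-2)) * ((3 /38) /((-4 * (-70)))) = 1120581 /1963840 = 0.57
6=6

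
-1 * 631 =-631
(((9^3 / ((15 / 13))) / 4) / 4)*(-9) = -28431 / 80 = -355.39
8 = 8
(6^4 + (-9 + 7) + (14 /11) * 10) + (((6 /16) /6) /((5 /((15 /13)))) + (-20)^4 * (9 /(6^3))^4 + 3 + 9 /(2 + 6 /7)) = 304256209 /231660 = 1313.37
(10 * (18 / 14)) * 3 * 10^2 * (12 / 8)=40500 / 7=5785.71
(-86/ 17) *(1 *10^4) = -860000/ 17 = -50588.24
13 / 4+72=301 / 4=75.25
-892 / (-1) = 892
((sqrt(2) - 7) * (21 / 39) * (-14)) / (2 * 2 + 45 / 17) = 11662 / 1469 - 1666 * sqrt(2) / 1469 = 6.33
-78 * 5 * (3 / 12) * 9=-1755 / 2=-877.50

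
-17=-17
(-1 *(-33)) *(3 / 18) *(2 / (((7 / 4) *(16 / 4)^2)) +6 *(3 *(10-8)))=5555 / 28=198.39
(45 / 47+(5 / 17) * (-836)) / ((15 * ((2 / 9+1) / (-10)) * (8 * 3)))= 195695 / 35156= 5.57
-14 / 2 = -7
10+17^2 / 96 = 13.01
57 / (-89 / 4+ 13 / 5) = -380 / 131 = -2.90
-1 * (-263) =263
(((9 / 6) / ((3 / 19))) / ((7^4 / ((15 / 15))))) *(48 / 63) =152 / 50421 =0.00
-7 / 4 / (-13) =0.13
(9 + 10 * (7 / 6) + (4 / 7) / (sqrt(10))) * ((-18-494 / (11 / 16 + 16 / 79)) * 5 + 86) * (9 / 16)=-4846199 / 150-156329 * sqrt(10) / 1750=-32590.48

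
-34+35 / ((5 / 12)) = 50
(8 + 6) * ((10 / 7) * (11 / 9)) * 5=1100 / 9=122.22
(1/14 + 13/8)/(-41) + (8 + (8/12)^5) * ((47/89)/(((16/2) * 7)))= 1753187/49655592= 0.04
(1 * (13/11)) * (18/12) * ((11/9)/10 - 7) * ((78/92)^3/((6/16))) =-53037777/2676740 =-19.81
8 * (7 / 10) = 5.60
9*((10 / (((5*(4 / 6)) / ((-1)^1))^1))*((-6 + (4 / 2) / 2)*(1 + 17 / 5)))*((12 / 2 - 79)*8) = -346896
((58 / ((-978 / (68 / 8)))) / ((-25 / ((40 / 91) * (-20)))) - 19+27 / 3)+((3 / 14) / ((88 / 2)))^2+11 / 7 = -20758950595 / 2412201792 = -8.61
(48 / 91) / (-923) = -48 / 83993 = -0.00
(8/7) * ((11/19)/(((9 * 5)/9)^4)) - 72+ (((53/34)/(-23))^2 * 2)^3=-171083566718180597687811/2376195612667204265000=-72.00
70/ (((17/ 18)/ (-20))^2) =31391.00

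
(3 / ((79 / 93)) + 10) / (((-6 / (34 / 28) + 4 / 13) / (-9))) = 26.28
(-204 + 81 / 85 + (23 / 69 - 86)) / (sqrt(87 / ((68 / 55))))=-147244 * sqrt(81345) / 1220175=-34.42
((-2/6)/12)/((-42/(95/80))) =0.00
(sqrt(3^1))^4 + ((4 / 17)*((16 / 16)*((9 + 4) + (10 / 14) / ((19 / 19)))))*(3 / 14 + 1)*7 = 255 / 7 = 36.43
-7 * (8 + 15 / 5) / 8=-77 / 8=-9.62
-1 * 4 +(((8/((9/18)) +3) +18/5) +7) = 128/5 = 25.60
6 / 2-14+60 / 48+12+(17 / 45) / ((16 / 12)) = 38 / 15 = 2.53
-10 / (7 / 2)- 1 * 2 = -4.86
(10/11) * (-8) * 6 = -480/11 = -43.64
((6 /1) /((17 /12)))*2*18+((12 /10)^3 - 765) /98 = 30130047 /208250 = 144.68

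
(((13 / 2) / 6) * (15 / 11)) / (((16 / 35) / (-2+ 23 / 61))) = -20475 / 3904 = -5.24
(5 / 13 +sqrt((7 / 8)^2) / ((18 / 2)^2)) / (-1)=-3331 / 8424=-0.40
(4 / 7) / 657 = 4 / 4599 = 0.00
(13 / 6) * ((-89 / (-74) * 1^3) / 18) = 1157 / 7992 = 0.14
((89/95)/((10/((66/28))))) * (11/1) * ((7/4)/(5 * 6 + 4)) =32307/258400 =0.13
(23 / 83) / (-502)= -23 / 41666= -0.00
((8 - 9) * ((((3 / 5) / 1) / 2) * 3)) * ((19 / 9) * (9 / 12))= -57 / 40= -1.42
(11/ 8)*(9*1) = 99/ 8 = 12.38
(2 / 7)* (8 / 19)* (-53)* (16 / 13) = -13568 / 1729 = -7.85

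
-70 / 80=-7 / 8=-0.88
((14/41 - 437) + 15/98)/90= -1753879/361620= -4.85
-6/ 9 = -0.67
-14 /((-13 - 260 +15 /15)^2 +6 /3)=-7 /36993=-0.00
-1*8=-8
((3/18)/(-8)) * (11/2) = -11/96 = -0.11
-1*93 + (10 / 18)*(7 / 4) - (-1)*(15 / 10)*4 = -3097 / 36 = -86.03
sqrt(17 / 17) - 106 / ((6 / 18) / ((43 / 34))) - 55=-7755 / 17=-456.18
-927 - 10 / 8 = -3713 / 4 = -928.25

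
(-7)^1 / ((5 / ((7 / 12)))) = -49 / 60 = -0.82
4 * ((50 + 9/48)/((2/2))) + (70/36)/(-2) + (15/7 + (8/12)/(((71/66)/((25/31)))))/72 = 73885001/369768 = 199.81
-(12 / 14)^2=-0.73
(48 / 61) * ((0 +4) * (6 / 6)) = 192 / 61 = 3.15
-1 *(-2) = 2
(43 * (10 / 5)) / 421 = 86 / 421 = 0.20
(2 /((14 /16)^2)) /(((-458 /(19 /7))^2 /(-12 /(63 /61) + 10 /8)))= -2515448 /2644127661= -0.00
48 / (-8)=-6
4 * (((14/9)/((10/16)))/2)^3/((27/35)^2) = 12.95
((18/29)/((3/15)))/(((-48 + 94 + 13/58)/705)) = 126900/2681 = 47.33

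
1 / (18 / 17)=17 / 18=0.94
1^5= 1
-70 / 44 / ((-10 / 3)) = 21 / 44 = 0.48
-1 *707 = -707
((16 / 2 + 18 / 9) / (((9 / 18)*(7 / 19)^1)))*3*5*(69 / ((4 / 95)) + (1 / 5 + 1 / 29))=270924135 / 203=1334601.65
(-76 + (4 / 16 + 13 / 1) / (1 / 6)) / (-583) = -7 / 1166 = -0.01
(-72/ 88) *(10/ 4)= -45/ 22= -2.05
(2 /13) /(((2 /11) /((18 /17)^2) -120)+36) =-3564 /1942187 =-0.00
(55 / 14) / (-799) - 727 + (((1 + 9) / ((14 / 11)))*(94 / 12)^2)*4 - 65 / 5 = 119649755 / 100674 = 1188.49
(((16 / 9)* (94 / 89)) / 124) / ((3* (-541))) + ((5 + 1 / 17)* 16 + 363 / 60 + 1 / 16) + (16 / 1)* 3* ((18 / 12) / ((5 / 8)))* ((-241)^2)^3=247420892019499838137793965 / 10961793936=22571204445554890.25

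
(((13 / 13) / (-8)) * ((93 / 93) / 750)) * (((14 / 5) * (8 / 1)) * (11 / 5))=-0.01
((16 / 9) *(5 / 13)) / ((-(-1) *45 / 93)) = 496 / 351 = 1.41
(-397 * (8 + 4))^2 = 22695696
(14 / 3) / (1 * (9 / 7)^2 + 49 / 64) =43904 / 22755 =1.93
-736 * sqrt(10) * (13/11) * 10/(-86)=47840 * sqrt(10)/473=319.84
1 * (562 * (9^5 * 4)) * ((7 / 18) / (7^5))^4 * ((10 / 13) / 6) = 4215 / 864056194809626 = 0.00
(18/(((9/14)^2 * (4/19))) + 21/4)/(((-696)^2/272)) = 129829/1089936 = 0.12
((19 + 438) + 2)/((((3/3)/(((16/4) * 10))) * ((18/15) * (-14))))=-7650/7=-1092.86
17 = 17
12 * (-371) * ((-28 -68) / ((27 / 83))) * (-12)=-15766016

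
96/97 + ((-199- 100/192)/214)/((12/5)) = 7188499/11956608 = 0.60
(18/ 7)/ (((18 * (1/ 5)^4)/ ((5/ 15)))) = 625/ 21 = 29.76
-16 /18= -8 /9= -0.89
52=52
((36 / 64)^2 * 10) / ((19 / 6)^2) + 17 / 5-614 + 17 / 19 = -35198351 / 57760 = -609.39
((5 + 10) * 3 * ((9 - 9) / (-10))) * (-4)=0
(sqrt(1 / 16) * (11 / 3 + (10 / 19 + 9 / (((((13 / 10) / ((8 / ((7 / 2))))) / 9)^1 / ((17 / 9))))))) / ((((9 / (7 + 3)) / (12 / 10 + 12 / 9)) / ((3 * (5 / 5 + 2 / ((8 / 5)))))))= 1417109 / 1092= 1297.72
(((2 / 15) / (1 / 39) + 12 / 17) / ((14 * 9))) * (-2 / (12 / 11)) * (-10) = 2761 / 3213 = 0.86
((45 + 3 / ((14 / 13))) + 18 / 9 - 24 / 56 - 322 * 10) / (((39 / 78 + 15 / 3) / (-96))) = 4261344 / 77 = 55342.13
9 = 9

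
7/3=2.33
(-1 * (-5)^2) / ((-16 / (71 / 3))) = 1775 / 48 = 36.98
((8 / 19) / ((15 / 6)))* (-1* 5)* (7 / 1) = -112 / 19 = -5.89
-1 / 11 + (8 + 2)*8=879 / 11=79.91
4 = 4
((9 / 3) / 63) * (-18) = -6 / 7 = -0.86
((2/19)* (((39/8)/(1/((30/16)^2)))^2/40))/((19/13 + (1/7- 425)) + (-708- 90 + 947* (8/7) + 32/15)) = -21021170625/3725052608512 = -0.01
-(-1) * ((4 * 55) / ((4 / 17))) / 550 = 17 / 10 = 1.70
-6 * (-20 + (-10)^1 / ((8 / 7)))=172.50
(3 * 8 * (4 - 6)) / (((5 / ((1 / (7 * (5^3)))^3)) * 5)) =-48 / 16748046875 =-0.00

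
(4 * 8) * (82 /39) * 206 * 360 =64865280 /13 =4989636.92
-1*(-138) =138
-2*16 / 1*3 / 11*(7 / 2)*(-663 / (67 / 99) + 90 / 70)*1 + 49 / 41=903064721 / 30217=29885.98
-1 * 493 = -493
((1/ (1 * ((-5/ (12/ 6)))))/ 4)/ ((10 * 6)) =-1/ 600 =-0.00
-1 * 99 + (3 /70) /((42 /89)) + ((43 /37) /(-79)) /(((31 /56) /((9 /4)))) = -8788518343 /88800740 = -98.97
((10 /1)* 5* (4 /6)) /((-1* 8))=-25 /6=-4.17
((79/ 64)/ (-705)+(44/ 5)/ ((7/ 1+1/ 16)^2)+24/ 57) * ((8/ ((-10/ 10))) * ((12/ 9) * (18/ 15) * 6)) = -2608484942/ 57013585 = -45.75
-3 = -3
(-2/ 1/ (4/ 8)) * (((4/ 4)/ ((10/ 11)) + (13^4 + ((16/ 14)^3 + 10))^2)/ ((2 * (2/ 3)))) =-2881414627879167/ 1176490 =-2449162022.52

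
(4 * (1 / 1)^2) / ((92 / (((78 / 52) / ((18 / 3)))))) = 0.01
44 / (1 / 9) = 396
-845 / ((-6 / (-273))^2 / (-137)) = 958649965 / 4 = 239662491.25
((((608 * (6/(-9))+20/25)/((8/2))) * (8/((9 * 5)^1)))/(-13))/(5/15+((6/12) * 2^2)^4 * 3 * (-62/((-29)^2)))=-10206376/23654475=-0.43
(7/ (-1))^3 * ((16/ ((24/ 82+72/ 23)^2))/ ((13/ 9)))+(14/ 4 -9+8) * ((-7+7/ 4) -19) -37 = -3174780489/ 7525544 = -421.87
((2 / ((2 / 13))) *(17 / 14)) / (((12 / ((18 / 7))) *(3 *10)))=221 / 1960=0.11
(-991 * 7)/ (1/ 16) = -110992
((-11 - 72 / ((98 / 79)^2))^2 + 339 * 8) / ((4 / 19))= 662823080947 / 23059204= 28744.40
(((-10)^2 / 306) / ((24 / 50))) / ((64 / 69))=14375 / 19584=0.73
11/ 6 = 1.83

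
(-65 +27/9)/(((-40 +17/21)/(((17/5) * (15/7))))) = 9486/823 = 11.53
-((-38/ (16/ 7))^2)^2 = -312900721/ 4096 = -76391.78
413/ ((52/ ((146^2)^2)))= 46913894132/ 13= 3608761087.08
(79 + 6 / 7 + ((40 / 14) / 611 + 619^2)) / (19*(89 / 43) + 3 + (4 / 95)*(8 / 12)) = 10043714944665 / 1109975594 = 9048.59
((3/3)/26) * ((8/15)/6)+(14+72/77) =672904/45045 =14.94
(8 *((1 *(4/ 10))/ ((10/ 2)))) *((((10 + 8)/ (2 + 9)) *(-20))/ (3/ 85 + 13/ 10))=-39168/ 2497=-15.69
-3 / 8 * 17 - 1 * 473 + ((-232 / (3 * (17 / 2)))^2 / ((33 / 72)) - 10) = -23558411 / 76296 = -308.78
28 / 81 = 0.35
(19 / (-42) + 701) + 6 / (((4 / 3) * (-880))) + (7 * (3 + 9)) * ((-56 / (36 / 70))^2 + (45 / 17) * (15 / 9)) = 5638150043803 / 5654880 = 997041.50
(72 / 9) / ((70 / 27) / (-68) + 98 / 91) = 95472 / 12397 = 7.70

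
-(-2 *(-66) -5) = -127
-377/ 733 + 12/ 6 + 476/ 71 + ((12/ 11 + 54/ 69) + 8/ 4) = 158837571/ 13166879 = 12.06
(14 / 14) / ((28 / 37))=37 / 28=1.32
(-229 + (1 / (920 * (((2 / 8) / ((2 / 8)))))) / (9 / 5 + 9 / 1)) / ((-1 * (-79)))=-2275343 / 784944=-2.90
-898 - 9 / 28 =-25153 / 28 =-898.32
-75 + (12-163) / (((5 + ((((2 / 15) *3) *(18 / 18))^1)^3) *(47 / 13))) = -2476700 / 29751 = -83.25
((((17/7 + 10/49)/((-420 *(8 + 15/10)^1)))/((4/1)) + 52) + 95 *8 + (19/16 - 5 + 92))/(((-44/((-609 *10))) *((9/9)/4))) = 40830985203/81928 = 498376.44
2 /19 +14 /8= 141 /76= 1.86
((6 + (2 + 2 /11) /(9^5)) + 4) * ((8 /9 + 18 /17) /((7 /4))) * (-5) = -12904222480 /231885423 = -55.65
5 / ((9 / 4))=20 / 9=2.22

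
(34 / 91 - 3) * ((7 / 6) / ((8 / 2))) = -0.77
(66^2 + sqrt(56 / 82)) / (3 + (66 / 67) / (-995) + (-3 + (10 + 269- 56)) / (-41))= -11906102340 / 6469211- 133330*sqrt(287) / 6469211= -1840.77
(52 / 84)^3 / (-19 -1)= -2197 / 185220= -0.01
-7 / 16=-0.44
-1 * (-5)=5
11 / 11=1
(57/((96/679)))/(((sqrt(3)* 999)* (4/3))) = 12901* sqrt(3)/127872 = 0.17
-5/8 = -0.62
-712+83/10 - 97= -8007/10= -800.70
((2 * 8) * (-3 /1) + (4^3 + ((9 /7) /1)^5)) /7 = 327961 /117649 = 2.79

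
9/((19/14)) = 126/19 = 6.63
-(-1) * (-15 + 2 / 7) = -103 / 7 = -14.71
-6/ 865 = -0.01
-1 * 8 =-8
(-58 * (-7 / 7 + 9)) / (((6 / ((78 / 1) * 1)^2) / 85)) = -39992160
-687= -687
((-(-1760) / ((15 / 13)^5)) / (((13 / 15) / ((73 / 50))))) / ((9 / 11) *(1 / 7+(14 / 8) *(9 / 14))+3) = 226042264448 / 629521875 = 359.07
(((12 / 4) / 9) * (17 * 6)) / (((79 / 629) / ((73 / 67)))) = 1561178 / 5293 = 294.95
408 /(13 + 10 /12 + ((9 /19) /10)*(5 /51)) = 395352 /13409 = 29.48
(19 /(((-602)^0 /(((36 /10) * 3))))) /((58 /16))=8208 /145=56.61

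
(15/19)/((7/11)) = 165/133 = 1.24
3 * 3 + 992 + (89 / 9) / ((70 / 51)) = 1008.20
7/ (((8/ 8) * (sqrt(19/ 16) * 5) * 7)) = 4 * sqrt(19)/ 95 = 0.18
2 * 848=1696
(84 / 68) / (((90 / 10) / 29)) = 203 / 51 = 3.98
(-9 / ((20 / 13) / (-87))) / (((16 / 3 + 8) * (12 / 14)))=71253 / 1600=44.53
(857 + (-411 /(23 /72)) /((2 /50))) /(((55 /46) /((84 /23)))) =-120974952 /1265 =-95632.37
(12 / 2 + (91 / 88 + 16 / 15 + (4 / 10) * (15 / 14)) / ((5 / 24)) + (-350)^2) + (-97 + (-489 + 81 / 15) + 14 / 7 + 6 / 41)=9624089806 / 78925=121939.69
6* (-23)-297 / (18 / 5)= -441 / 2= -220.50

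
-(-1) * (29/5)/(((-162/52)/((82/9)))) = -61828/3645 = -16.96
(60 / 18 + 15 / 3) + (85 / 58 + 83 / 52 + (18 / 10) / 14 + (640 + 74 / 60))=103357529 / 158340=652.76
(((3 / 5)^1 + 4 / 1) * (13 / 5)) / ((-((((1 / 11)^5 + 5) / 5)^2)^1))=-7755289955699 / 648437225536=-11.96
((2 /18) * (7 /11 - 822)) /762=-9035 /75438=-0.12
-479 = -479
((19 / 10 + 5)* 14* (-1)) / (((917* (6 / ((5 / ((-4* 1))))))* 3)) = 23 / 3144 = 0.01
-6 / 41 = -0.15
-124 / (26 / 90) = -5580 / 13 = -429.23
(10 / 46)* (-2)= -10 / 23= -0.43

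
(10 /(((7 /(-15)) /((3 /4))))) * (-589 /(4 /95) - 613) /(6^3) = 486725 /448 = 1086.44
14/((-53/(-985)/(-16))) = -220640/53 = -4163.02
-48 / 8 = -6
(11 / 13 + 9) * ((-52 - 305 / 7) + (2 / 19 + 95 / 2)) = -472.28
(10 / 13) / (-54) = -5 / 351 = -0.01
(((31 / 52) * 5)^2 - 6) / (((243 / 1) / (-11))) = -85811 / 657072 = -0.13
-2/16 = -1/8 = -0.12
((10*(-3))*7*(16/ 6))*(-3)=1680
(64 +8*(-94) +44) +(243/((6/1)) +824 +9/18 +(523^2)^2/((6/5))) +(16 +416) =374090573123/6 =62348428853.83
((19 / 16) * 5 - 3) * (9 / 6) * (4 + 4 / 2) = 423 / 16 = 26.44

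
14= 14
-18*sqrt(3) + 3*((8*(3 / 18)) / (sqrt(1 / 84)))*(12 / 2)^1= -18*sqrt(3) + 48*sqrt(21)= 188.79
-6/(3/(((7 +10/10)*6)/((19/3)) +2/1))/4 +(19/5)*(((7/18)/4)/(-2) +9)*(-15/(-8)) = 430385/7296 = 58.99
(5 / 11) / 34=5 / 374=0.01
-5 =-5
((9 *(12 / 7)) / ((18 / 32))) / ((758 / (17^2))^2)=4009008 / 1005487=3.99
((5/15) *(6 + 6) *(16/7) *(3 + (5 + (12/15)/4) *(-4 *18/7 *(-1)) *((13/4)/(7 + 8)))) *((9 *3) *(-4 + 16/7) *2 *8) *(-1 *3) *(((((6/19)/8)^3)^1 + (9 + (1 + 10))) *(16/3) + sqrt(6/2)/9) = 282341376 *sqrt(3)/8575 + 265588862211072/8402275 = 31666190.57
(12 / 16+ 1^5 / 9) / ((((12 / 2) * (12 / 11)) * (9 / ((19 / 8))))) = 6479 / 186624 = 0.03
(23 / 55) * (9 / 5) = 207 / 275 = 0.75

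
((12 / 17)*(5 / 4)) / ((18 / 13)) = 65 / 102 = 0.64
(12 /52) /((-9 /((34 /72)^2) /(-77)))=22253 /50544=0.44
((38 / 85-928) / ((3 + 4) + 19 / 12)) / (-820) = 236526 / 1794775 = 0.13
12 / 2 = 6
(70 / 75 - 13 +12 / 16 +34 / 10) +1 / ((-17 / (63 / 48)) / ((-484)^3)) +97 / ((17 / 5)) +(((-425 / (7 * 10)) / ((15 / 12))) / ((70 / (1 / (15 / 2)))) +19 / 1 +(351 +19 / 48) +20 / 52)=113756309141651 / 12994800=8753986.91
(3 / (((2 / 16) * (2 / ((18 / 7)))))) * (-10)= -2160 / 7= -308.57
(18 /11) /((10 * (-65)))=-9 /3575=-0.00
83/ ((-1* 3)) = -83/ 3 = -27.67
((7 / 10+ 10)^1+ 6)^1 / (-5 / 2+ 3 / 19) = -3173 / 445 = -7.13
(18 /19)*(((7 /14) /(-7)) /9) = -0.01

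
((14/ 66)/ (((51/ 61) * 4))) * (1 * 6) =0.38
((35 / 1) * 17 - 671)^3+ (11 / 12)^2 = -63212423 / 144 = -438975.16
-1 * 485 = -485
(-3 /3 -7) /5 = -1.60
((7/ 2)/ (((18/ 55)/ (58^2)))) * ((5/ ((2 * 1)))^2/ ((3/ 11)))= 89040875/ 108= 824452.55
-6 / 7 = -0.86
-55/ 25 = -11/ 5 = -2.20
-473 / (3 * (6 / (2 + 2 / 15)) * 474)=-0.12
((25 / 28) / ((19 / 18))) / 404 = 225 / 107464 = 0.00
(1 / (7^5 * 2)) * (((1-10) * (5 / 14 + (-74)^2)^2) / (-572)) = 52903220049 / 3768532768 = 14.04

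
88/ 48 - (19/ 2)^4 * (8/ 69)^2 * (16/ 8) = -2067679/ 9522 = -217.15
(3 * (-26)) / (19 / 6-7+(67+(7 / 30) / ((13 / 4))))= -10140 / 8221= -1.23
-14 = -14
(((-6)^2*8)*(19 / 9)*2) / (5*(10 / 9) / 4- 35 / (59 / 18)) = -1291392 / 9865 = -130.91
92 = 92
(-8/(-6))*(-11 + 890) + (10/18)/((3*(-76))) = 2404939/2052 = 1172.00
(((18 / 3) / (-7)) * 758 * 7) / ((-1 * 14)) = 2274 / 7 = 324.86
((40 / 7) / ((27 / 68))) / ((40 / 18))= 136 / 21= 6.48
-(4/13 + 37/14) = -537/182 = -2.95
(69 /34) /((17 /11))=759 /578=1.31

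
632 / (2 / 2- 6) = -632 / 5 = -126.40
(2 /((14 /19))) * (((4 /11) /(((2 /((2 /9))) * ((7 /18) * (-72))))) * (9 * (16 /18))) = -152 /4851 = -0.03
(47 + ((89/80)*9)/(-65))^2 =59340472801/27040000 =2194.54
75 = 75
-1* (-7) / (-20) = -7 / 20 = -0.35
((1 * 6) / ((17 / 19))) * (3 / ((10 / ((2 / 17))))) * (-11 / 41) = -3762 / 59245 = -0.06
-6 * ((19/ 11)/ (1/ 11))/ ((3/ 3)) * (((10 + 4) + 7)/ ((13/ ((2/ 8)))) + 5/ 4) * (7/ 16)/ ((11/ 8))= -17157/ 286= -59.99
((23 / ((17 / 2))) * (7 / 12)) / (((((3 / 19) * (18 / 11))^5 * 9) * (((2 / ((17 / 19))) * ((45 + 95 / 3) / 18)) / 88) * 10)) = 1616101207567 / 11479125600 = 140.79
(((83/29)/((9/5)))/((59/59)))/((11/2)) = 830/2871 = 0.29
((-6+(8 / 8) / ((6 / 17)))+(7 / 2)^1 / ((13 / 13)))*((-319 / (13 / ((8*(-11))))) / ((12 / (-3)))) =-7018 / 39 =-179.95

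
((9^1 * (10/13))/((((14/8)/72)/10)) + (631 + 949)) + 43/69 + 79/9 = 83593946/18837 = 4437.75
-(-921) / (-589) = -921 / 589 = -1.56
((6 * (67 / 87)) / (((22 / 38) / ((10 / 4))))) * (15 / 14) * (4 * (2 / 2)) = 190950 / 2233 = 85.51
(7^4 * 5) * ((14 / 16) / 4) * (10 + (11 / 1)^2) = 11008585 / 32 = 344018.28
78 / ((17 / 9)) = 702 / 17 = 41.29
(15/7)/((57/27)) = 135/133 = 1.02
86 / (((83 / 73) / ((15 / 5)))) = 18834 / 83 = 226.92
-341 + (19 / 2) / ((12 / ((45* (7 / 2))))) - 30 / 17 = -59317 / 272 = -218.08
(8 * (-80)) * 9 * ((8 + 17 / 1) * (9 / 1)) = -1296000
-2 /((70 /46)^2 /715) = -151294 /245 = -617.53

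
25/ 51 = 0.49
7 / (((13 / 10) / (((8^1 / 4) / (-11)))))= -140 / 143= -0.98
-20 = -20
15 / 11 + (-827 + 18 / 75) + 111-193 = -249534 / 275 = -907.40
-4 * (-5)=20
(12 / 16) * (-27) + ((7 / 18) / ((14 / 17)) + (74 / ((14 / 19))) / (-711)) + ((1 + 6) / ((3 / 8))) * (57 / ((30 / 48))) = 41868539 / 24885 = 1682.48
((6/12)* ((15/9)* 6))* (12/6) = 10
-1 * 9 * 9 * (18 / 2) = -729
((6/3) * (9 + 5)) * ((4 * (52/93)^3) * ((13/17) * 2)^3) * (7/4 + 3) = 1314745542656/3951805941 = 332.69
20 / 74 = 10 / 37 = 0.27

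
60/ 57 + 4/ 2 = 58/ 19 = 3.05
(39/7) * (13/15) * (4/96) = 169/840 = 0.20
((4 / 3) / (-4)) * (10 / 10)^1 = -1 / 3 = -0.33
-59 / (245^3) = -59 / 14706125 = -0.00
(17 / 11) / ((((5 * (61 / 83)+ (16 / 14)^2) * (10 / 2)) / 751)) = 46.60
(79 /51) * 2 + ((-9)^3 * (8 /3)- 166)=-107452 /51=-2106.90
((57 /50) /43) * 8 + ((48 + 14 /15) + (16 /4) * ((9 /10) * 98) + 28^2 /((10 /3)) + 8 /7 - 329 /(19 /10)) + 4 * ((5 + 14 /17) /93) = 105196307504 /226043475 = 465.38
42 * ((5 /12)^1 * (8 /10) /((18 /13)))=91 /9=10.11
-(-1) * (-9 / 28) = -9 / 28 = -0.32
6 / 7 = 0.86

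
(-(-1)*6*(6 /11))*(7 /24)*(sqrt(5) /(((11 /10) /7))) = 735*sqrt(5) /121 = 13.58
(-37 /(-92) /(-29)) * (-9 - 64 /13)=6697 /34684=0.19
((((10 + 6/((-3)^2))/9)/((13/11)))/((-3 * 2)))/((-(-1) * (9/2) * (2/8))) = -1408/9477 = -0.15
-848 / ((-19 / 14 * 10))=5936 / 95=62.48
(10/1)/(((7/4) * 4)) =10/7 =1.43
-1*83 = -83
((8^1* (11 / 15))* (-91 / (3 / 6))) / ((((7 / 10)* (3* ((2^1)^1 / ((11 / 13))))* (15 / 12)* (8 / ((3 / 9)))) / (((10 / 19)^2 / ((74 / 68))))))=-658240 / 360639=-1.83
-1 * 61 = -61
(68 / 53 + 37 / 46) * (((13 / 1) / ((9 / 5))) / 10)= 66157 / 43884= 1.51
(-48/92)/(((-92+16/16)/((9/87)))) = 36/60697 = 0.00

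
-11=-11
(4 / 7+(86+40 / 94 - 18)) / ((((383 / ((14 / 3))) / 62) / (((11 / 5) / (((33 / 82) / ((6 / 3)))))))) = 92325440 / 162009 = 569.88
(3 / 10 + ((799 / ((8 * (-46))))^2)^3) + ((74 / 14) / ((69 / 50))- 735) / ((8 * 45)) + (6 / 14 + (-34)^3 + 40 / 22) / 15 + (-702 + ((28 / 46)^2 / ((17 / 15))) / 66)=-201834085854741848166691 / 62699241508574330880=-3219.08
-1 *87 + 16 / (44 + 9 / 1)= -4595 / 53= -86.70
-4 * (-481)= 1924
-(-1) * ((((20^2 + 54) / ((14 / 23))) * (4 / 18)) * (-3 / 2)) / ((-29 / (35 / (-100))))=-5221 / 1740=-3.00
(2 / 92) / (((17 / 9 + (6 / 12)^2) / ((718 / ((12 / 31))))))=33387 / 1771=18.85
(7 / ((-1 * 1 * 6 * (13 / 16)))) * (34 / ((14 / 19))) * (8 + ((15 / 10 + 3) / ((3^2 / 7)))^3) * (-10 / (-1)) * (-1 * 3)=101123.85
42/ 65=0.65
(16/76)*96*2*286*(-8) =-1757184/19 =-92483.37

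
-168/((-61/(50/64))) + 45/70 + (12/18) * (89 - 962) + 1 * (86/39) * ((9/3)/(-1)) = -13007567/22204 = -585.82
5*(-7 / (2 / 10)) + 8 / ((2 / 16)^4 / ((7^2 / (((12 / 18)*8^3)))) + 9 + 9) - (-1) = -1837086 / 10585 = -173.56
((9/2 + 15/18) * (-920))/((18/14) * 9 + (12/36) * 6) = -20608/57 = -361.54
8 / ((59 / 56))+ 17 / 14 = 7275 / 826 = 8.81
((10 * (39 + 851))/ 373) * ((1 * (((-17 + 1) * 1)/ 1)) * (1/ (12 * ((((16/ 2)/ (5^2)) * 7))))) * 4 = -445000/ 7833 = -56.81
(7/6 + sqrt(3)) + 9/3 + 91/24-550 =-13009/24 + sqrt(3) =-540.31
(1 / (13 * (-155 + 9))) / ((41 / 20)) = -10 / 38909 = -0.00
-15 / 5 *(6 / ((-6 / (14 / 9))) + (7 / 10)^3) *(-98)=-534737 / 1500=-356.49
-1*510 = -510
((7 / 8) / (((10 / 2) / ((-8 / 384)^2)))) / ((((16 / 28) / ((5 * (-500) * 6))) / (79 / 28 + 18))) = -510125 / 12288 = -41.51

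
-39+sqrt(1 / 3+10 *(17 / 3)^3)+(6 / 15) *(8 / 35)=-6809 / 175+sqrt(147417) / 9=3.75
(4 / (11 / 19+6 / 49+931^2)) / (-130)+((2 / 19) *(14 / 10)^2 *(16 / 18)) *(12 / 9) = 5482990422427 / 22423266063900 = 0.24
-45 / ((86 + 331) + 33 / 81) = -243 / 2254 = -0.11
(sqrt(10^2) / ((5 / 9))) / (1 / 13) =234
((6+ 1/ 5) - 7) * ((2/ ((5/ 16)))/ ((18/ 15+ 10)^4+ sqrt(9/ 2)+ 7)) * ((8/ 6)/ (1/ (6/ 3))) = -503750195200/ 580820284780971+ 16000000 * sqrt(2)/ 193606761593657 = -0.00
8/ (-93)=-8/ 93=-0.09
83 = 83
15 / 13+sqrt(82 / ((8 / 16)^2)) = 15 / 13+2* sqrt(82) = 19.26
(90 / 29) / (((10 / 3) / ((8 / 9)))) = 24 / 29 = 0.83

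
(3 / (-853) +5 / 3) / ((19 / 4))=896 / 2559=0.35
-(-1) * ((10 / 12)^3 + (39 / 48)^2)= 8563 / 6912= 1.24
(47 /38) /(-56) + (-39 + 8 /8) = -80911 /2128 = -38.02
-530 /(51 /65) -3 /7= -241303 /357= -675.92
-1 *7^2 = -49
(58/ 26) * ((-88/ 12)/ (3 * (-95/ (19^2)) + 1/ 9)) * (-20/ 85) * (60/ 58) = -37620/ 6409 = -5.87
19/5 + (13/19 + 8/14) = 3362/665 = 5.06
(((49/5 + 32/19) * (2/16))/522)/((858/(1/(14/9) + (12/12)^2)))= 25093/4765400640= 0.00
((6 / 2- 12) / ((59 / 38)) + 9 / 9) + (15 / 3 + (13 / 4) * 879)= 674241 / 236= 2856.95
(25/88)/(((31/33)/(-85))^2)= 17881875/7688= 2325.95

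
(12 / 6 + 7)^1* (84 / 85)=756 / 85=8.89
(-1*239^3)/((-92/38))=5638836.11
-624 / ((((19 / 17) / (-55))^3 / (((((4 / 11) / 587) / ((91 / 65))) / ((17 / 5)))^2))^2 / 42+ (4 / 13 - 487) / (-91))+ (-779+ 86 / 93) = -164177729193492268362540908569 / 210976019074259288950073997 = -778.18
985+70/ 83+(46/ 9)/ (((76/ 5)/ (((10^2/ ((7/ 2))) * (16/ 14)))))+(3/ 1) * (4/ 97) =67253369959/ 67459329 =996.95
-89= -89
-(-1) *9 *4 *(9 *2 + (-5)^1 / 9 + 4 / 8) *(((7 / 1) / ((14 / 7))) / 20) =2261 / 20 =113.05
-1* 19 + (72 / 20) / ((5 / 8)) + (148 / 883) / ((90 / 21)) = -874229 / 66225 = -13.20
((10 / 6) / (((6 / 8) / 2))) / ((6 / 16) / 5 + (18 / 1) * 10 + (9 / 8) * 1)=100 / 4077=0.02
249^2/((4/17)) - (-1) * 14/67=70619195/268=263504.46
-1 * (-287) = 287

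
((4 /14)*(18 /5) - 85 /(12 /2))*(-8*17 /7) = 187612 /735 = 255.25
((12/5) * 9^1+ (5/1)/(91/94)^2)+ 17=1819133/41405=43.94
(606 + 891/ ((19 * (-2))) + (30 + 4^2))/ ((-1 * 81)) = -23885/ 3078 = -7.76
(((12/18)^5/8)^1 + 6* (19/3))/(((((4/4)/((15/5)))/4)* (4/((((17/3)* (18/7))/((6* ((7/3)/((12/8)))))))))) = 78523/441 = 178.06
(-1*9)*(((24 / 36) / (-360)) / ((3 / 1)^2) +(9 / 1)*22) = -962279 / 540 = -1782.00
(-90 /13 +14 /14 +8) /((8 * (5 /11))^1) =297 /520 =0.57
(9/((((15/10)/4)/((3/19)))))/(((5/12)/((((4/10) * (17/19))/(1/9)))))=264384/9025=29.29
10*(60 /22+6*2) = 1620 /11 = 147.27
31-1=30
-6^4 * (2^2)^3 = -82944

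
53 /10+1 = 6.30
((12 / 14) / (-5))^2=0.03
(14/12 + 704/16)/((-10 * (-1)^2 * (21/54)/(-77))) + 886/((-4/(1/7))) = 30193/35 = 862.66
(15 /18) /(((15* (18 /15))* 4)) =5 /432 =0.01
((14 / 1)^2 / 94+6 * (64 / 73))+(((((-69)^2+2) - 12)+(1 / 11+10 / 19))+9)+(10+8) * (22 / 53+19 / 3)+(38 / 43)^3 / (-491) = 7254178250443756487 / 1483644095779219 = 4889.43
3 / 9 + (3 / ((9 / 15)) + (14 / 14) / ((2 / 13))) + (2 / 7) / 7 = 11.87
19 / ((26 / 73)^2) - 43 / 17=1692199 / 11492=147.25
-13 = -13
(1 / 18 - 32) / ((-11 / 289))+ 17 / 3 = 167297 / 198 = 844.93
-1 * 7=-7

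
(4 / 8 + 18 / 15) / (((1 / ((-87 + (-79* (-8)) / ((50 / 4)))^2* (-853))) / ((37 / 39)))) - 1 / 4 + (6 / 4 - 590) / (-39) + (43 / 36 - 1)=-1335838976981 / 731250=-1826788.34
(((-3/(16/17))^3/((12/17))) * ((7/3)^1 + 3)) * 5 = -1252815/1024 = -1223.45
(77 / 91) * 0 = 0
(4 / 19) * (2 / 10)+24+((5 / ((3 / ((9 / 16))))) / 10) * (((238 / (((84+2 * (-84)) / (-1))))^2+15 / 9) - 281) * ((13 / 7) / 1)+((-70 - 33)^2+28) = 2710341467 / 255360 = 10613.81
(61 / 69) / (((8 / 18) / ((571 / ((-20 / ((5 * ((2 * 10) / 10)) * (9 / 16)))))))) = -319.44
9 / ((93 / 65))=195 / 31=6.29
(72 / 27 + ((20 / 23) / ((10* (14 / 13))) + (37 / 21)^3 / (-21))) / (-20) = -2781082 / 22365315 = -0.12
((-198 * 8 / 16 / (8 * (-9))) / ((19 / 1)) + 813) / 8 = 123587 / 1216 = 101.63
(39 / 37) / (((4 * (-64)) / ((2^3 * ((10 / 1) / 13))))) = -15 / 592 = -0.03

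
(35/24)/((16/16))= 35/24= 1.46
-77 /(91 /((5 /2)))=-55 /26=-2.12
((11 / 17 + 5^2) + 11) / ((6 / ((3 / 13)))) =623 / 442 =1.41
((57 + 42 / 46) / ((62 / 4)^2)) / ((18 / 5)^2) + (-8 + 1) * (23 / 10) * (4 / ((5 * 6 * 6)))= -3373583 / 9946350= -0.34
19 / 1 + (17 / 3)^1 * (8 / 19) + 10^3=58219 / 57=1021.39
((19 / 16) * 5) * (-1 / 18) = -95 / 288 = -0.33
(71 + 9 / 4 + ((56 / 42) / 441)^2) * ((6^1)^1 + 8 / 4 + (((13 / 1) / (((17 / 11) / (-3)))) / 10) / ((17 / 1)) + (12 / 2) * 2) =29422514314031 / 20233803240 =1454.13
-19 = -19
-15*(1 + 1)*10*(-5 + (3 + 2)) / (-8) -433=-433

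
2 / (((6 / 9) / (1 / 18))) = 1 / 6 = 0.17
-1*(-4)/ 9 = 4/ 9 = 0.44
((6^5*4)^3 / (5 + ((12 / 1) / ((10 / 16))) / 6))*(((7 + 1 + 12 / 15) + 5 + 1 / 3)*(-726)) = -1543831708715974656 / 41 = -37654431919901820.88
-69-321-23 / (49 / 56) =-2914 / 7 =-416.29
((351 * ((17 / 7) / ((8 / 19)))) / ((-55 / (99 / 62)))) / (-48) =340119 / 277760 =1.22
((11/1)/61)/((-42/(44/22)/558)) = -2046/427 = -4.79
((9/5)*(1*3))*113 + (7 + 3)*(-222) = -8049/5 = -1609.80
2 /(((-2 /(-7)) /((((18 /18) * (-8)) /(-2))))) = 28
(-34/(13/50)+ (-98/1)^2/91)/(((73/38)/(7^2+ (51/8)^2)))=-4469123/3796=-1177.32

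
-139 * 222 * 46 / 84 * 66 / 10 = -3903537 / 35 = -111529.63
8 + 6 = 14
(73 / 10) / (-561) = -73 / 5610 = -0.01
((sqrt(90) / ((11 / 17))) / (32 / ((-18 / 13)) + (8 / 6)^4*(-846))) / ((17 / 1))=-0.00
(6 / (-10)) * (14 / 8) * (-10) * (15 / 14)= 45 / 4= 11.25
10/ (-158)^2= 5/ 12482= 0.00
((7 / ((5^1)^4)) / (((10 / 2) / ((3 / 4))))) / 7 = 3 / 12500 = 0.00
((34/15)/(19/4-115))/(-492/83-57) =11288/34550145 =0.00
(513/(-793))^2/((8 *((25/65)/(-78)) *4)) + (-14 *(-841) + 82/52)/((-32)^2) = 4382460177/495339520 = 8.85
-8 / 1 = -8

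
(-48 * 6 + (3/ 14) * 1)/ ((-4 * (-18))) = -1343/ 336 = -4.00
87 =87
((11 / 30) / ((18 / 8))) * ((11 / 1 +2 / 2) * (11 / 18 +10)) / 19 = 8404 / 7695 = 1.09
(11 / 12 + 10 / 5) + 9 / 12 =11 / 3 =3.67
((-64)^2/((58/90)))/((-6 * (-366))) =5120/1769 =2.89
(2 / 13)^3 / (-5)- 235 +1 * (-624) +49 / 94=-886457297 / 1032590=-858.48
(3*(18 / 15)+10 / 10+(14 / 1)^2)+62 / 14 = 7176 / 35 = 205.03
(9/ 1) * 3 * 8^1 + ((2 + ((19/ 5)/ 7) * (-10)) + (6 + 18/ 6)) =1551/ 7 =221.57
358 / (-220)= -179 / 110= -1.63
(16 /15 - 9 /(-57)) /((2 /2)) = 349 /285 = 1.22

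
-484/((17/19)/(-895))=8230420/17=484142.35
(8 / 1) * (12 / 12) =8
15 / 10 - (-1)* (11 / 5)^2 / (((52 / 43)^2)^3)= 3.05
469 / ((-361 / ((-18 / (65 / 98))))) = 827316 / 23465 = 35.26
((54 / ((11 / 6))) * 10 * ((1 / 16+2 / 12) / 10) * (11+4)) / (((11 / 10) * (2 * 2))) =2025 / 88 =23.01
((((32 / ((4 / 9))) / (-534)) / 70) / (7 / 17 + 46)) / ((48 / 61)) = -1037 / 19661880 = -0.00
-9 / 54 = -1 / 6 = -0.17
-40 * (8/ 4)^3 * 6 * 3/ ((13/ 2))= -886.15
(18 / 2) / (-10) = -9 / 10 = -0.90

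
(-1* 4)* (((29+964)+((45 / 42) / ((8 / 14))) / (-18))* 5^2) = -1191475 / 12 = -99289.58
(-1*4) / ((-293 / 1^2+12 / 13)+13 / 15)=390 / 28393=0.01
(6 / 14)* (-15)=-45 / 7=-6.43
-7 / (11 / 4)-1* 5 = -83 / 11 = -7.55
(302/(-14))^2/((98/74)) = 843637/2401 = 351.37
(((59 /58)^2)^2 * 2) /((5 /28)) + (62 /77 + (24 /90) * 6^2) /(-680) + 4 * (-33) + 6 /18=-33243626431739 /277749248700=-119.69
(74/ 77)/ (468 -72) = 37/ 15246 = 0.00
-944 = -944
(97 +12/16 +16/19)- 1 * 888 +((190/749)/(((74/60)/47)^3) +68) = 38398424368781/2883371372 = 13317.20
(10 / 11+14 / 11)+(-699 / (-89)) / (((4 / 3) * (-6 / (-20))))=21.82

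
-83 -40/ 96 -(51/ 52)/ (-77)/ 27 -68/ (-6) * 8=130639/ 18018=7.25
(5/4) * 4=5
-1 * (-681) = 681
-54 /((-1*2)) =27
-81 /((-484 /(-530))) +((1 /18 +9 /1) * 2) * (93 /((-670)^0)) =1158431 /726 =1595.63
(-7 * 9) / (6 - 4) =-63 / 2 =-31.50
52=52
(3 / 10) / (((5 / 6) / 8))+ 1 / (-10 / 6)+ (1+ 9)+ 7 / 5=342 / 25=13.68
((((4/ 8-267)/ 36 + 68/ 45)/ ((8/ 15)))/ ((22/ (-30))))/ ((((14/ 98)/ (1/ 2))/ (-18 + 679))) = 49069335/ 1408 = 34850.38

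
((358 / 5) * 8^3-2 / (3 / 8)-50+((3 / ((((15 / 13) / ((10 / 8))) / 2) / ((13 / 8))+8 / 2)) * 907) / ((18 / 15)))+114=809008289 / 21720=37247.16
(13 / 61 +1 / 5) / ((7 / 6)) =108 / 305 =0.35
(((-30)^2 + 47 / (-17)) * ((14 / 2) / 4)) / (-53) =-106771 / 3604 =-29.63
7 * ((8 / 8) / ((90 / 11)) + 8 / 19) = 6503 / 1710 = 3.80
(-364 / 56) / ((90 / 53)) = -689 / 180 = -3.83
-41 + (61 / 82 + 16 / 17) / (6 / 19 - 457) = -495969889 / 12095738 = -41.00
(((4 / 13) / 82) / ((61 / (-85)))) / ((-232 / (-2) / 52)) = -170 / 72529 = -0.00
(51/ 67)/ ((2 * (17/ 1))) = 3/ 134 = 0.02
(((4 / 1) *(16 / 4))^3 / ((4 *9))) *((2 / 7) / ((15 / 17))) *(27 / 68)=512 / 35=14.63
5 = 5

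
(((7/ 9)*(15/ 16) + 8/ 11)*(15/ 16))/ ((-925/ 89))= -68441/ 520960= -0.13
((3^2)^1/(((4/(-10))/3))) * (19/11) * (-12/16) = 7695/88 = 87.44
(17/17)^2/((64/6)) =3/32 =0.09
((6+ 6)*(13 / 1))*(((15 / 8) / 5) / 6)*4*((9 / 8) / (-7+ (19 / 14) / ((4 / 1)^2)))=-6.34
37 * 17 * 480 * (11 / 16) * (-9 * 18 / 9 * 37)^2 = 92068918920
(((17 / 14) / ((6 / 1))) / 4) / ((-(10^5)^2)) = -17 / 3360000000000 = -0.00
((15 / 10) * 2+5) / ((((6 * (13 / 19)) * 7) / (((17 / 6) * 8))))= 5168 / 819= 6.31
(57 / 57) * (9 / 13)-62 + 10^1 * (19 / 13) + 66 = 251 / 13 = 19.31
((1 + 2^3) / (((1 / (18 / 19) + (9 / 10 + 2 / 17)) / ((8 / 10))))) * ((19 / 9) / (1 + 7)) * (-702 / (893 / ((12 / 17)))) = -1458 / 2867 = -0.51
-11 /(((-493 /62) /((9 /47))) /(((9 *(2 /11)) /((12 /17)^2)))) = 0.87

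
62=62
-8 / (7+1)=-1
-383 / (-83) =383 / 83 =4.61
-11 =-11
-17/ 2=-8.50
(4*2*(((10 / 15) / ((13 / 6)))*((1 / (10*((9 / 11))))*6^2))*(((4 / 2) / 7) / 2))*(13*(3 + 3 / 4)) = 528 / 7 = 75.43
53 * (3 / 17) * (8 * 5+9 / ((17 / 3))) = 112413 / 289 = 388.97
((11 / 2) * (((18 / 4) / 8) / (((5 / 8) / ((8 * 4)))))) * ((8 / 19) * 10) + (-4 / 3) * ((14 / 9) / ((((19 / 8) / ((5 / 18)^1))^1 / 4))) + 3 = 3088667 / 4617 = 668.98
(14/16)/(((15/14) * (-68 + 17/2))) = -7/510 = -0.01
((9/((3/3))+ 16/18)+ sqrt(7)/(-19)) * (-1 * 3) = -89/3+ 3 * sqrt(7)/19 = -29.25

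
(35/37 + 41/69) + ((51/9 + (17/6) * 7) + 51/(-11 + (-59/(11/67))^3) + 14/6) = 29.37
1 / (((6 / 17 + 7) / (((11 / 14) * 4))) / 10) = 748 / 175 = 4.27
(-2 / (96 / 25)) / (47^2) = -25 / 106032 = -0.00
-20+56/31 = -564/31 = -18.19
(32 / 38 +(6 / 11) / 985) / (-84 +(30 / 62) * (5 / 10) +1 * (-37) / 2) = -2688847 / 326296025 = -0.01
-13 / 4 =-3.25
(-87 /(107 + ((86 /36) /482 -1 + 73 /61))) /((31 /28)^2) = -36098129088 /54522322507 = -0.66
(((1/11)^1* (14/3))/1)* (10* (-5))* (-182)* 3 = 127400/11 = 11581.82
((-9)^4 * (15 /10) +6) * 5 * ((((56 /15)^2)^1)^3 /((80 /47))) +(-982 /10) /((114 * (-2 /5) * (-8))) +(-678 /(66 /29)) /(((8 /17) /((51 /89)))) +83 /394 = 6974149505290531379627 /89044847100000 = 78321764.06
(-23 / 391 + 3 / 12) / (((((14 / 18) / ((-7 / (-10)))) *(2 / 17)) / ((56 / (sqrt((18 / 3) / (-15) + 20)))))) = 117 *sqrt(10) / 20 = 18.50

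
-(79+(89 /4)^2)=-9185 /16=-574.06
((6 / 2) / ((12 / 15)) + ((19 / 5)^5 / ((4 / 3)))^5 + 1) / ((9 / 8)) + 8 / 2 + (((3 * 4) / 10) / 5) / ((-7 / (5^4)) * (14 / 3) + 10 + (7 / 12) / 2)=1157952675989795159658086696672461874629 / 17577095031738281250000000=65878501191404.20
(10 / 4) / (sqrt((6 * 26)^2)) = 5 / 312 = 0.02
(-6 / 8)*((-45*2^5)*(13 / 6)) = 2340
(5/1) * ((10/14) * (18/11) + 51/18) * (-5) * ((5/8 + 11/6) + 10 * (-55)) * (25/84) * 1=15186068125/931392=16304.70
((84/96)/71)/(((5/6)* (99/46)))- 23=-22.99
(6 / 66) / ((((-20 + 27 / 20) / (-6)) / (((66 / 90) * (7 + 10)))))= 136 / 373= 0.36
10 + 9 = 19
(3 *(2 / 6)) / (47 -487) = -1 / 440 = -0.00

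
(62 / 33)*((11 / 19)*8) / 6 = 248 / 171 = 1.45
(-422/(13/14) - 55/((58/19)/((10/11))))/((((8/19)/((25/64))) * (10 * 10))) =-3372633/772096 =-4.37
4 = 4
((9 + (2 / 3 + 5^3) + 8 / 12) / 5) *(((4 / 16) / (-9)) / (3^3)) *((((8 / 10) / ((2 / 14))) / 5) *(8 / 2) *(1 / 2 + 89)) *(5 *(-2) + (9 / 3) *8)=-156.31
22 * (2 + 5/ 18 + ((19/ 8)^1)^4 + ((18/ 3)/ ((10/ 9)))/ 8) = 70495711/ 92160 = 764.93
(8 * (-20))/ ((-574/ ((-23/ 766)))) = -0.01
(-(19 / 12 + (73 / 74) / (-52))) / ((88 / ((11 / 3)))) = -18059 / 277056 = -0.07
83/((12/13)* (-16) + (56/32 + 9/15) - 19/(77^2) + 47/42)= -383843460/52273873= -7.34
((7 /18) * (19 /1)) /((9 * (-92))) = -133 /14904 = -0.01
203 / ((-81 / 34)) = -6902 / 81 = -85.21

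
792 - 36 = 756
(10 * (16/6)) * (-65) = -1733.33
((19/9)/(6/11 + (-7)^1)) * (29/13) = -0.73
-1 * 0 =0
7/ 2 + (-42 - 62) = -100.50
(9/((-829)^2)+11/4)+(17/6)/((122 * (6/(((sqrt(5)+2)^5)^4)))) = 2995918585 * sqrt(5)+20220244466705407423/3018362472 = 13398155224.98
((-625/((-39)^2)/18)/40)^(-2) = 47971512576/15625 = 3070176.80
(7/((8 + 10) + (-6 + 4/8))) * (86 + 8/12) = 728/15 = 48.53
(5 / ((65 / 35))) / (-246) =-35 / 3198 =-0.01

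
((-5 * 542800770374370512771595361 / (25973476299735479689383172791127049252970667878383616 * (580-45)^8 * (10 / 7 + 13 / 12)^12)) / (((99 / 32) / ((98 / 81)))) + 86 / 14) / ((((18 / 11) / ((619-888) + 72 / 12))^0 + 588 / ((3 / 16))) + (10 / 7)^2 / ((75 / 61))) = 0.00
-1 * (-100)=100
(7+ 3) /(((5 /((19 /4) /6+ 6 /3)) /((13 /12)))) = 871 /144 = 6.05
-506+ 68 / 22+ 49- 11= -5114 / 11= -464.91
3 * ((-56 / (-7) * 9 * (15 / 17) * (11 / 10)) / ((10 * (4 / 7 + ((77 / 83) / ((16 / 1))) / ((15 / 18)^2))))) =20706840 / 646867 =32.01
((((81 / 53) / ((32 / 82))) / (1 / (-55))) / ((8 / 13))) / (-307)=2374515 / 2082688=1.14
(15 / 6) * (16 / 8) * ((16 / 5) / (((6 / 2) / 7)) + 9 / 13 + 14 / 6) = 682 / 13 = 52.46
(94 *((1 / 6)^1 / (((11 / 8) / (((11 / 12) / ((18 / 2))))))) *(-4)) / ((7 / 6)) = -752 / 189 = -3.98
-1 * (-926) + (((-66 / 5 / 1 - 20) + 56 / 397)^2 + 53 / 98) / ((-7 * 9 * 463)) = 925.96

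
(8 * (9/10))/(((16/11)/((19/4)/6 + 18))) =93.02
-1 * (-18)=18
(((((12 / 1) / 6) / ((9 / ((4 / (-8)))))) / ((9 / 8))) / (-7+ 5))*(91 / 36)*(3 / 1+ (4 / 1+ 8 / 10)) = 1183 / 1215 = 0.97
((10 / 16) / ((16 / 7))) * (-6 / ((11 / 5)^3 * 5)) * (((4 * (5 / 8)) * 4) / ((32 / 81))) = -1063125 / 1362944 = -0.78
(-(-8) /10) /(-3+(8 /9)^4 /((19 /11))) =-498636 /1644605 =-0.30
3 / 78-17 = -441 / 26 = -16.96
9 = 9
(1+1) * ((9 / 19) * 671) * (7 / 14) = 6039 / 19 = 317.84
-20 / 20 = -1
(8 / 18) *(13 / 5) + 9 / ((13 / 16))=7156 / 585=12.23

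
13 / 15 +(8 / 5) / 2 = 5 / 3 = 1.67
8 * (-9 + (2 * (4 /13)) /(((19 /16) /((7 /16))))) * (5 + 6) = -190696 /247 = -772.05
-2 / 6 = -1 / 3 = -0.33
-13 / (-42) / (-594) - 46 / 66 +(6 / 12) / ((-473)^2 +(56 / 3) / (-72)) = -52556733139 / 75351392424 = -0.70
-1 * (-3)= 3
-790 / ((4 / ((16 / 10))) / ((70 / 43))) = -22120 / 43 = -514.42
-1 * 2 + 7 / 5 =-3 / 5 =-0.60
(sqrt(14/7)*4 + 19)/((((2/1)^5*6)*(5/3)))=sqrt(2)/80 + 19/320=0.08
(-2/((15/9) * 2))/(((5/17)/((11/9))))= -187/75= -2.49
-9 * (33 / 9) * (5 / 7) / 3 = -55 / 7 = -7.86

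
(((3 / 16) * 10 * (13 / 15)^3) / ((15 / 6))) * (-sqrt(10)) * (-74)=81289 * sqrt(10) / 2250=114.25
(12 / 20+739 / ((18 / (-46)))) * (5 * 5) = -47198.89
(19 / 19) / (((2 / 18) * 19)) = 9 / 19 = 0.47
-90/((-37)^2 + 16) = -18/277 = -0.06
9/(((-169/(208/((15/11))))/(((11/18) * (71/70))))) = -34364/6825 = -5.04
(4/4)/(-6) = -1/6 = -0.17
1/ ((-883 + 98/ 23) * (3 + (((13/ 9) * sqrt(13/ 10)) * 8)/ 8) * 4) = -9315/ 68623082 + 897 * sqrt(130)/ 137246164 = -0.00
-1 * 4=-4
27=27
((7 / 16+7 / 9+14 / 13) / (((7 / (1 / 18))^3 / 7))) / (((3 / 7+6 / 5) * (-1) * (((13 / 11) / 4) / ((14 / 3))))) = -236005 / 3033701424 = -0.00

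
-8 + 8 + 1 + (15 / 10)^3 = 35 / 8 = 4.38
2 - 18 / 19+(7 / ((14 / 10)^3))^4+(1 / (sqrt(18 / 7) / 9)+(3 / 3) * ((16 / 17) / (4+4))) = 3 * sqrt(14) / 2+81036516653 / 1862030723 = 49.13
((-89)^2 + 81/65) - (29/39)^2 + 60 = 60700777/7605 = 7981.69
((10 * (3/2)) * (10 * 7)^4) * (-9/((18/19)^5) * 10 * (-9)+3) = 93154950896875/243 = 383353707394.55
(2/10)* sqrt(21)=0.92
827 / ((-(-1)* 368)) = 827 / 368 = 2.25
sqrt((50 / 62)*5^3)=25*sqrt(155) / 31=10.04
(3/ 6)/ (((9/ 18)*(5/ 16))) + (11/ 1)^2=621/ 5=124.20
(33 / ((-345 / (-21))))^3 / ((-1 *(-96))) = 4108797 / 48668000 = 0.08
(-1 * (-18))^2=324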